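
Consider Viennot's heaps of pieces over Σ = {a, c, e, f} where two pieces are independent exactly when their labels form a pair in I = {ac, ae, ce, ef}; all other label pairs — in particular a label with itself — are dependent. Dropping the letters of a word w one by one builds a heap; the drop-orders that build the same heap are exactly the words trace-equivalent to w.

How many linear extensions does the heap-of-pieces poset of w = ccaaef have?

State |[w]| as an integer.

#0=c has no predecessor
#1=c depends on [0:c]
#2=a has no predecessor
#3=a depends on [2:a]
#4=e has no predecessor
#5=f depends on [1:c, 3:a]
sources: [0:c, 2:a, 4:e]
N(rest) = Σ N(rest − s) over sources s of rest; N(one piece) = 1:
  size 1 → [4]=1  [5]=1
  size 2 → [1,5]=1  [3,5]=1  [4,5]=2
  size 3 → [0,1,5]=1  [1,3,5]=2  [1,4,5]=3  [2,3,5]=1  [3,4,5]=3
  size 4 → [0,1,3,5]=3  [0,1,4,5]=4  [1,2,3,5]=3  [1,3,4,5]=8  [2,3,4,5]=4
  first=0(c) contributes 15
  first=2(a) contributes 15
  first=4(e) contributes 6
|[w]| = 36

36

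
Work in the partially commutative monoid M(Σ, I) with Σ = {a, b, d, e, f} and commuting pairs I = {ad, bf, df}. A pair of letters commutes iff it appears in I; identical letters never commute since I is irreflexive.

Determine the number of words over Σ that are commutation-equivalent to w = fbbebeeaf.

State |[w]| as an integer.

#0=f has no predecessor
#1=b has no predecessor
#2=b depends on [1:b]
#3=e depends on [0:f, 2:b]
#4=b depends on [3:e]
#5=e depends on [4:b]
#6=e depends on [5:e]
#7=a depends on [6:e]
#8=f depends on [7:a]
sources: [0:f, 1:b]
N(rest) = Σ N(rest − s) over sources s of rest; N(one piece) = 1:
  size 1 → [8]=1
  size 2 → [7,8]=1
  size 3 → [6,7,8]=1
  size 4 → [5,6,7,8]=1
  size 5 → [4,5,6,7,8]=1
  size 6 → [3,4,5,6,7,8]=1
  size 7 → [0,3,4,5,6,7,8]=1  [2,3,4,5,6,7,8]=1
  first=0(f) contributes 1
  first=1(b) contributes 2
|[w]| = 3

3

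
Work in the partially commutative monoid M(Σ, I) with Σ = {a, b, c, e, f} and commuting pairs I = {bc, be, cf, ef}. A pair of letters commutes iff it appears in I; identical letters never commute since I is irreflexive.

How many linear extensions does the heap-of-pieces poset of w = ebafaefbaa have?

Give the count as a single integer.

6

0(e) covers ∅
1(b) covers ∅
2(a) covers 0:e, 1:b
3(f) covers 2:a
4(a) covers 3:f
5(e) covers 4:a
6(f) covers 4:a
7(b) covers 6:f
8(a) covers 5:e, 7:b
9(a) covers 8:a
floor of heap: 0:e, 1:b
completions by unplaced set U, small U first (add the entries for U minus each lowest piece of U):
  |U|=1: {9}:1
  |U|=2: {8,9}:1
  |U|=3: {5,8,9}:1  {7,8,9}:1
  |U|=4: {5,7,8,9}:2  {6,7,8,9}:1
  |U|=5: {5,6,7,8,9}:3
  |U|=6: {4,5,6,7,8,9}:3
  |U|=7: {3,4,5,6,7,8,9}:3
  |U|=8: {2,3,4,5,6,7,8,9}:3
  start at 0(e): 3
  start at 1(b): 3
sum over floor = 6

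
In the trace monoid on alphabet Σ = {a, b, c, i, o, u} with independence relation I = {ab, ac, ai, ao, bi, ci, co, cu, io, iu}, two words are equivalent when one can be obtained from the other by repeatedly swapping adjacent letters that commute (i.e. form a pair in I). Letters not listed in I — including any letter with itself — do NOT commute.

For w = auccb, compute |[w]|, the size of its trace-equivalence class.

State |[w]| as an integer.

drop 0:a onto floor
drop 1:u onto {0:a}
drop 2:c onto floor
drop 3:c onto {2:c}
drop 4:b onto {1:u, 3:c}
ground layer = {0:a, 2:c}
drop-orders for the pieces not yet dropped (sum over which currently-grounded one goes next):
  1 to go: {4} 1
  2 to go: {1,4} 1  {3,4} 1
  3 to go: {0,1,4} 1  {1,3,4} 2  {2,3,4} 1
  if 0:a drops first: 3 orders
  if 2:c drops first: 3 orders
heap linearizations: 6

6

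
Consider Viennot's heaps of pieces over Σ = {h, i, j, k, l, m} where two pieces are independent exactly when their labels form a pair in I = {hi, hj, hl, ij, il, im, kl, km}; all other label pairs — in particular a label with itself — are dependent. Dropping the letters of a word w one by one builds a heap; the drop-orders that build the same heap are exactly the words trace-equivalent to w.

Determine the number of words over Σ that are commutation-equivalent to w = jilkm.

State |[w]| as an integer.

9

0(j) covers ∅
1(i) covers ∅
2(l) covers 0:j
3(k) covers 0:j, 1:i
4(m) covers 2:l
floor of heap: 0:j, 1:i
completions by unplaced set U, small U first (add the entries for U minus each lowest piece of U):
  |U|=1: {3}:1  {4}:1
  |U|=2: {1,3}:1  {2,4}:1  {3,4}:2
  |U|=3: {1,3,4}:3  {2,3,4}:3
  start at 0(j): 6
  start at 1(i): 3
sum over floor = 9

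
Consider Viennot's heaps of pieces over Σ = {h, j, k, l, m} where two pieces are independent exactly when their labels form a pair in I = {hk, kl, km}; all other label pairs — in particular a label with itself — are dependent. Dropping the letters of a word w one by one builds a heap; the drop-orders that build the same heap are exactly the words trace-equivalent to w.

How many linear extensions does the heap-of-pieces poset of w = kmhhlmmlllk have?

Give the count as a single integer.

55

#0=k has no predecessor
#1=m has no predecessor
#2=h depends on [1:m]
#3=h depends on [2:h]
#4=l depends on [3:h]
#5=m depends on [4:l]
#6=m depends on [5:m]
#7=l depends on [6:m]
#8=l depends on [7:l]
#9=l depends on [8:l]
#10=k depends on [0:k]
sources: [0:k, 1:m]
N(rest) = Σ N(rest − s) over sources s of rest; N(one piece) = 1:
  size 1 → [9]=1  [10]=1
  size 2 → [0,10]=1  [8,9]=1  [9,10]=2
  size 3 → [0,9,10]=3  [7,8,9]=1  [8,9,10]=3
  size 4 → [0,8,9,10]=6  [6,7,8,9]=1  [7,8,9,10]=4
  size 5 → [0,7,8,9,10]=10  [5,6,7,8,9]=1  [6,7,8,9,10]=5
  size 6 → [0,6,7,8,9,10]=15  [4,5,6,7,8,9]=1  [5,6,7,8,9,10]=6
  size 7 → [0,5,6,7,8,9,10]=21  [3,4,5,6,7,8,9]=1  [4,5,6,7,8,9,10]=7
  size 8 → [0,4,5,6,7,8,9,10]=28  [2,3,4,5,6,7,8,9]=1  [3,4,5,6,7,8,9,10]=8
  size 9 → [0,3,4,5,6,7,8,9,10]=36  [1,2,3,4,5,6,7,8,9]=1  [2,3,4,5,6,7,8,9,10]=9
  first=0(k) contributes 10
  first=1(m) contributes 45
|[w]| = 55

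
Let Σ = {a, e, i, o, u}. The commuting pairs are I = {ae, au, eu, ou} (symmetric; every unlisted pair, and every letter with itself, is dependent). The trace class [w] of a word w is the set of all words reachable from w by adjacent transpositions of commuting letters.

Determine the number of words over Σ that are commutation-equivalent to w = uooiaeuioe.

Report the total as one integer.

drop 0:u onto floor
drop 1:o onto floor
drop 2:o onto {1:o}
drop 3:i onto {0:u, 2:o}
drop 4:a onto {3:i}
drop 5:e onto {3:i}
drop 6:u onto {3:i}
drop 7:i onto {4:a, 5:e, 6:u}
drop 8:o onto {7:i}
drop 9:e onto {8:o}
ground layer = {0:u, 1:o}
drop-orders for the pieces not yet dropped (sum over which currently-grounded one goes next):
  1 to go: {9} 1
  2 to go: {8,9} 1
  3 to go: {7,8,9} 1
  4 to go: {4,7,8,9} 1  {5,7,8,9} 1  {6,7,8,9} 1
  5 to go: {4,5,7,8,9} 2  {4,6,7,8,9} 2  {5,6,7,8,9} 2
  6 to go: {4,5,6,7,8,9} 6
  7 to go: {3,4,5,6,7,8,9} 6
  8 to go: {0,3,4,5,6,7,8,9} 6  {2,3,4,5,6,7,8,9} 6
  if 0:u drops first: 6 orders
  if 1:o drops first: 12 orders
heap linearizations: 18

18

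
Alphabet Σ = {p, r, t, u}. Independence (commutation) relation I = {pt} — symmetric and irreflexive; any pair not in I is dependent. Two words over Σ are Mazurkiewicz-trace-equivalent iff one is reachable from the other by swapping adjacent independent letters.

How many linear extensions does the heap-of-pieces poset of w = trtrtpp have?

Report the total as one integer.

0(t) covers ∅
1(r) covers 0:t
2(t) covers 1:r
3(r) covers 2:t
4(t) covers 3:r
5(p) covers 3:r
6(p) covers 5:p
floor of heap: 0:t
completions by unplaced set U, small U first (add the entries for U minus each lowest piece of U):
  |U|=1: {4}:1  {6}:1
  |U|=2: {4,6}:2  {5,6}:1
  |U|=3: {4,5,6}:3
  |U|=4: {3,4,5,6}:3
  |U|=5: {2,3,4,5,6}:3
  start at 0(t): 3

3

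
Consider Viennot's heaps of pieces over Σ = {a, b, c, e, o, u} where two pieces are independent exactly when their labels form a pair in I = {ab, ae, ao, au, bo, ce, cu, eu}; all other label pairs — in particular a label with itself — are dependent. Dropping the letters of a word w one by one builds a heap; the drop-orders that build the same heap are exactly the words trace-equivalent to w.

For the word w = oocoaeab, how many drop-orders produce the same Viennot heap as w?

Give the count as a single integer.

10

drop 0:o onto floor
drop 1:o onto {0:o}
drop 2:c onto {1:o}
drop 3:o onto {2:c}
drop 4:a onto {2:c}
drop 5:e onto {3:o}
drop 6:a onto {4:a}
drop 7:b onto {5:e}
ground layer = {0:o}
drop-orders for the pieces not yet dropped (sum over which currently-grounded one goes next):
  1 to go: {6} 1  {7} 1
  2 to go: {4,6} 1  {5,7} 1  {6,7} 2
  3 to go: {3,5,7} 1  {4,6,7} 3  {5,6,7} 3
  4 to go: {3,5,6,7} 4  {4,5,6,7} 6
  5 to go: {3,4,5,6,7} 10
  6 to go: {2,3,4,5,6,7} 10
  if 0:o drops first: 10 orders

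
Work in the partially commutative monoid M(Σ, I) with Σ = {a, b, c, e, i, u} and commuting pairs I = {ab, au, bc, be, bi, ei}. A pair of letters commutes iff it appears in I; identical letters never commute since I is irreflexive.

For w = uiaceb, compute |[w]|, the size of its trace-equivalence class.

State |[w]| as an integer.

0(u) covers ∅
1(i) covers 0:u
2(a) covers 1:i
3(c) covers 2:a
4(e) covers 3:c
5(b) covers 0:u
floor of heap: 0:u
completions by unplaced set U, small U first (add the entries for U minus each lowest piece of U):
  |U|=1: {4}:1  {5}:1
  |U|=2: {3,4}:1  {4,5}:2
  |U|=3: {2,3,4}:1  {3,4,5}:3
  |U|=4: {1,2,3,4}:1  {2,3,4,5}:4
  start at 0(u): 5

5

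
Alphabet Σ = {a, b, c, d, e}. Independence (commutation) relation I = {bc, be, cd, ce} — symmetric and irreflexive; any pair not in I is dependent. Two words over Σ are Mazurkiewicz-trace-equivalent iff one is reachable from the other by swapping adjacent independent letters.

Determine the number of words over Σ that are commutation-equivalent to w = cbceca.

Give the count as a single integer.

#0=c has no predecessor
#1=b has no predecessor
#2=c depends on [0:c]
#3=e has no predecessor
#4=c depends on [2:c]
#5=a depends on [1:b, 3:e, 4:c]
sources: [0:c, 1:b, 3:e]
N(rest) = Σ N(rest − s) over sources s of rest; N(one piece) = 1:
  size 1 → [5]=1
  size 2 → [1,5]=1  [3,5]=1  [4,5]=1
  size 3 → [1,3,5]=2  [1,4,5]=2  [2,4,5]=1  [3,4,5]=2
  size 4 → [0,2,4,5]=1  [1,2,4,5]=3  [1,3,4,5]=6  [2,3,4,5]=3
  first=0(c) contributes 12
  first=1(b) contributes 4
  first=3(e) contributes 4
|[w]| = 20

20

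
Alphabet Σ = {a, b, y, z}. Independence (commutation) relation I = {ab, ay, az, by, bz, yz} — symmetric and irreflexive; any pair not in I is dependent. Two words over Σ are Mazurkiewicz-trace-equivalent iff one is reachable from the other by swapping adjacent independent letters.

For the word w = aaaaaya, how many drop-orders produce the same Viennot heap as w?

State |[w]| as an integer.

7

drop 0:a onto floor
drop 1:a onto {0:a}
drop 2:a onto {1:a}
drop 3:a onto {2:a}
drop 4:a onto {3:a}
drop 5:y onto floor
drop 6:a onto {4:a}
ground layer = {0:a, 5:y}
drop-orders for the pieces not yet dropped (sum over which currently-grounded one goes next):
  1 to go: {5} 1  {6} 1
  2 to go: {4,6} 1  {5,6} 2
  3 to go: {3,4,6} 1  {4,5,6} 3
  4 to go: {2,3,4,6} 1  {3,4,5,6} 4
  5 to go: {1,2,3,4,6} 1  {2,3,4,5,6} 5
  if 0:a drops first: 6 orders
  if 5:y drops first: 1 orders
heap linearizations: 7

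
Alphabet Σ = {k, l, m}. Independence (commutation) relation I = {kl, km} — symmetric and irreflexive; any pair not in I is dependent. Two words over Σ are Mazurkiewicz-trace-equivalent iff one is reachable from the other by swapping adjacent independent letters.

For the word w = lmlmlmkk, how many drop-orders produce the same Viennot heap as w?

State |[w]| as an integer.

28

0(l) covers ∅
1(m) covers 0:l
2(l) covers 1:m
3(m) covers 2:l
4(l) covers 3:m
5(m) covers 4:l
6(k) covers ∅
7(k) covers 6:k
floor of heap: 0:l, 6:k
completions by unplaced set U, small U first (add the entries for U minus each lowest piece of U):
  |U|=1: {5}:1  {7}:1
  |U|=2: {4,5}:1  {5,7}:2  {6,7}:1
  |U|=3: {3,4,5}:1  {4,5,7}:3  {5,6,7}:3
  |U|=4: {2,3,4,5}:1  {3,4,5,7}:4  {4,5,6,7}:6
  |U|=5: {1,2,3,4,5}:1  {2,3,4,5,7}:5  {3,4,5,6,7}:10
  |U|=6: {0,1,2,3,4,5}:1  {1,2,3,4,5,7}:6  {2,3,4,5,6,7}:15
  start at 0(l): 21
  start at 6(k): 7
sum over floor = 28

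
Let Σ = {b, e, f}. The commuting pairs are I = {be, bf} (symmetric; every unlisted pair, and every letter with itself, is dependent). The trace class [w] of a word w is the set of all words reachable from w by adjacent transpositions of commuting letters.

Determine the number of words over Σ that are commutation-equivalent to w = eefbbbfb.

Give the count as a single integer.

piece 0:e — minimal
piece 1:e rests on {0:e}
piece 2:f rests on {1:e}
piece 3:b — minimal
piece 4:b rests on {3:b}
piece 5:b rests on {4:b}
piece 6:f rests on {2:f}
piece 7:b rests on {5:b}
minimal pieces: {0:e, 3:b}
ways to finish when only these pieces remain (= sum over removing one remaining piece with nothing left below it):
  1 left: {6}→1  {7}→1
  2 left: {2,6}→1  {5,7}→1  {6,7}→2
  3 left: {1,2,6}→1  {2,6,7}→3  {4,5,7}→1  {5,6,7}→3
  4 left: {0,1,2,6}→1  {1,2,6,7}→4  {2,5,6,7}→6  {3,4,5,7}→1  {4,5,6,7}→4
  5 left: {0,1,2,6,7}→5  {1,2,5,6,7}→10  {2,4,5,6,7}→10  {3,4,5,6,7}→5
  6 left: {0,1,2,5,6,7}→15  {1,2,4,5,6,7}→20  {2,3,4,5,6,7}→15
  placing 0:e first → 35 extensions
  placing 3:b first → 35 extensions
total linear extensions = 70

70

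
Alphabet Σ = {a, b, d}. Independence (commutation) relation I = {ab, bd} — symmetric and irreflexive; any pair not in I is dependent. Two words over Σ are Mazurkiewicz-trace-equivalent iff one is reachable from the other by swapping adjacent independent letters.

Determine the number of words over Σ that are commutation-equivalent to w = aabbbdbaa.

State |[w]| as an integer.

piece 0:a — minimal
piece 1:a rests on {0:a}
piece 2:b — minimal
piece 3:b rests on {2:b}
piece 4:b rests on {3:b}
piece 5:d rests on {1:a}
piece 6:b rests on {4:b}
piece 7:a rests on {5:d}
piece 8:a rests on {7:a}
minimal pieces: {0:a, 2:b}
ways to finish when only these pieces remain (= sum over removing one remaining piece with nothing left below it):
  1 left: {6}→1  {8}→1
  2 left: {4,6}→1  {6,8}→2  {7,8}→1
  3 left: {3,4,6}→1  {4,6,8}→3  {5,7,8}→1  {6,7,8}→3
  4 left: {1,5,7,8}→1  {2,3,4,6}→1  {3,4,6,8}→4  {4,6,7,8}→6  {5,6,7,8}→4
  5 left: {0,1,5,7,8}→1  {1,5,6,7,8}→5  {2,3,4,6,8}→5  {3,4,6,7,8}→10  {4,5,6,7,8}→10
  6 left: {0,1,5,6,7,8}→6  {1,4,5,6,7,8}→15  {2,3,4,6,7,8}→15  {3,4,5,6,7,8}→20
  7 left: {0,1,4,5,6,7,8}→21  {1,3,4,5,6,7,8}→35  {2,3,4,5,6,7,8}→35
  placing 0:a first → 70 extensions
  placing 2:b first → 56 extensions
total linear extensions = 126

126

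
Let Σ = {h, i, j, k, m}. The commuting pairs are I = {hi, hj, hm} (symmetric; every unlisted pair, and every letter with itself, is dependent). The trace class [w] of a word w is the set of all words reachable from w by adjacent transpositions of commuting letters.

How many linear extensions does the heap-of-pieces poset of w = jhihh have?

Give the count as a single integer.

10

piece 0:j — minimal
piece 1:h — minimal
piece 2:i rests on {0:j}
piece 3:h rests on {1:h}
piece 4:h rests on {3:h}
minimal pieces: {0:j, 1:h}
ways to finish when only these pieces remain (= sum over removing one remaining piece with nothing left below it):
  1 left: {2}→1  {4}→1
  2 left: {0,2}→1  {2,4}→2  {3,4}→1
  3 left: {0,2,4}→3  {1,3,4}→1  {2,3,4}→3
  placing 0:j first → 4 extensions
  placing 1:h first → 6 extensions
total linear extensions = 10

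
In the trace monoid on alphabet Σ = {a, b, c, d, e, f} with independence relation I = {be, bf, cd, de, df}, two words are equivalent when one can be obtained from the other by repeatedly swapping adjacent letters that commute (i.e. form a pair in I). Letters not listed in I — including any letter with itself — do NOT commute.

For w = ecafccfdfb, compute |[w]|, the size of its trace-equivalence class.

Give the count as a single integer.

#0=e has no predecessor
#1=c depends on [0:e]
#2=a depends on [1:c]
#3=f depends on [2:a]
#4=c depends on [3:f]
#5=c depends on [4:c]
#6=f depends on [5:c]
#7=d depends on [2:a]
#8=f depends on [6:f]
#9=b depends on [5:c, 7:d]
sources: [0:e]
N(rest) = Σ N(rest − s) over sources s of rest; N(one piece) = 1:
  size 1 → [8]=1  [9]=1
  size 2 → [6,8]=1  [7,9]=1  [8,9]=2
  size 3 → [6,8,9]=3  [7,8,9]=3
  size 4 → [5,6,8,9]=3  [6,7,8,9]=6
  size 5 → [4,5,6,8,9]=3  [5,6,7,8,9]=9
  size 6 → [3,4,5,6,8,9]=3  [4,5,6,7,8,9]=12
  size 7 → [3,4,5,6,7,8,9]=15
  size 8 → [2,3,4,5,6,7,8,9]=15
  first=0(e) contributes 15

15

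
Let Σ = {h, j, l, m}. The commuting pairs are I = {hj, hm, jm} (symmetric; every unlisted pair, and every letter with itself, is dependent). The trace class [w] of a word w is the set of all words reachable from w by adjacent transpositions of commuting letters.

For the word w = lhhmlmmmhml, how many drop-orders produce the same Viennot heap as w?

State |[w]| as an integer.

#0=l has no predecessor
#1=h depends on [0:l]
#2=h depends on [1:h]
#3=m depends on [0:l]
#4=l depends on [2:h, 3:m]
#5=m depends on [4:l]
#6=m depends on [5:m]
#7=m depends on [6:m]
#8=h depends on [4:l]
#9=m depends on [7:m]
#10=l depends on [8:h, 9:m]
sources: [0:l]
N(rest) = Σ N(rest − s) over sources s of rest; N(one piece) = 1:
  size 1 → [10]=1
  size 2 → [8,10]=1  [9,10]=1
  size 3 → [7,9,10]=1  [8,9,10]=2
  size 4 → [6,7,9,10]=1  [7,8,9,10]=3
  size 5 → [5,6,7,9,10]=1  [6,7,8,9,10]=4
  size 6 → [5,6,7,8,9,10]=5
  size 7 → [4,5,6,7,8,9,10]=5
  size 8 → [2,4,5,6,7,8,9,10]=5  [3,4,5,6,7,8,9,10]=5
  size 9 → [1,2,4,5,6,7,8,9,10]=5  [2,3,4,5,6,7,8,9,10]=10
  first=0(l) contributes 15

15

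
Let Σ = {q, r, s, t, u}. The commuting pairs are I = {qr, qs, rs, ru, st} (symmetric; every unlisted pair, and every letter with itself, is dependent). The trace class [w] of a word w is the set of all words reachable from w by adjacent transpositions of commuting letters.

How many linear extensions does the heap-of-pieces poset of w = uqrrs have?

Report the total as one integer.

piece 0:u — minimal
piece 1:q rests on {0:u}
piece 2:r — minimal
piece 3:r rests on {2:r}
piece 4:s rests on {0:u}
minimal pieces: {0:u, 2:r}
ways to finish when only these pieces remain (= sum over removing one remaining piece with nothing left below it):
  1 left: {1}→1  {3}→1  {4}→1
  2 left: {1,3}→2  {1,4}→2  {2,3}→1  {3,4}→2
  3 left: {0,1,4}→2  {1,2,3}→3  {1,3,4}→6  {2,3,4}→3
  placing 0:u first → 12 extensions
  placing 2:r first → 8 extensions
total linear extensions = 20

20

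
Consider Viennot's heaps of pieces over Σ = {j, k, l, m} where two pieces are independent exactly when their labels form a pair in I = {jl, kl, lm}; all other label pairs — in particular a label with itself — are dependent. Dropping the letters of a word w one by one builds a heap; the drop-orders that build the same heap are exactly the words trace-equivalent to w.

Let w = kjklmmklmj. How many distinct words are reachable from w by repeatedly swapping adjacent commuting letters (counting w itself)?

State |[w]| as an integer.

0(k) covers ∅
1(j) covers 0:k
2(k) covers 1:j
3(l) covers ∅
4(m) covers 2:k
5(m) covers 4:m
6(k) covers 5:m
7(l) covers 3:l
8(m) covers 6:k
9(j) covers 8:m
floor of heap: 0:k, 3:l
completions by unplaced set U, small U first (add the entries for U minus each lowest piece of U):
  |U|=1: {7}:1  {9}:1
  |U|=2: {3,7}:1  {7,9}:2  {8,9}:1
  |U|=3: {3,7,9}:3  {6,8,9}:1  {7,8,9}:3
  |U|=4: {3,7,8,9}:6  {5,6,8,9}:1  {6,7,8,9}:4
  |U|=5: {3,6,7,8,9}:10  {4,5,6,8,9}:1  {5,6,7,8,9}:5
  |U|=6: {2,4,5,6,8,9}:1  {3,5,6,7,8,9}:15  {4,5,6,7,8,9}:6
  |U|=7: {1,2,4,5,6,8,9}:1  {2,4,5,6,7,8,9}:7  {3,4,5,6,7,8,9}:21
  |U|=8: {0,1,2,4,5,6,8,9}:1  {1,2,4,5,6,7,8,9}:8  {2,3,4,5,6,7,8,9}:28
  start at 0(k): 36
  start at 3(l): 9
sum over floor = 45

45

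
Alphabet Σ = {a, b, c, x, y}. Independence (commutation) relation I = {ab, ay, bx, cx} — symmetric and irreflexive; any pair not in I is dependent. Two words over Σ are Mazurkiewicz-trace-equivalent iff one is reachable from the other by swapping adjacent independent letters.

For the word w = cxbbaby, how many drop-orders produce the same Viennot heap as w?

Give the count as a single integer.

19

piece 0:c — minimal
piece 1:x — minimal
piece 2:b rests on {0:c}
piece 3:b rests on {2:b}
piece 4:a rests on {0:c, 1:x}
piece 5:b rests on {3:b}
piece 6:y rests on {1:x, 5:b}
minimal pieces: {0:c, 1:x}
ways to finish when only these pieces remain (= sum over removing one remaining piece with nothing left below it):
  1 left: {4}→1  {6}→1
  2 left: {4,6}→2  {5,6}→1
  3 left: {1,4,6}→2  {3,5,6}→1  {4,5,6}→3
  4 left: {1,4,5,6}→5  {2,3,5,6}→1  {3,4,5,6}→4
  5 left: {1,3,4,5,6}→9  {2,3,4,5,6}→5
  placing 0:c first → 14 extensions
  placing 1:x first → 5 extensions
total linear extensions = 19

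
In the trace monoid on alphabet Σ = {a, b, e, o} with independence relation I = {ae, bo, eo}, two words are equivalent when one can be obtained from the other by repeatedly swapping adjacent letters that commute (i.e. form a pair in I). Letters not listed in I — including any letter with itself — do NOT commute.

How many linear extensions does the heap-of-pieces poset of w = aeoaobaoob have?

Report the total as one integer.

piece 0:a — minimal
piece 1:e — minimal
piece 2:o rests on {0:a}
piece 3:a rests on {2:o}
piece 4:o rests on {3:a}
piece 5:b rests on {1:e, 3:a}
piece 6:a rests on {4:o, 5:b}
piece 7:o rests on {6:a}
piece 8:o rests on {7:o}
piece 9:b rests on {6:a}
minimal pieces: {0:a, 1:e}
ways to finish when only these pieces remain (= sum over removing one remaining piece with nothing left below it):
  1 left: {8}→1  {9}→1
  2 left: {7,8}→1  {8,9}→2
  3 left: {7,8,9}→3
  4 left: {6,7,8,9}→3
  5 left: {4,6,7,8,9}→3  {5,6,7,8,9}→3
  6 left: {1,5,6,7,8,9}→3  {4,5,6,7,8,9}→6
  7 left: {1,4,5,6,7,8,9}→9  {3,4,5,6,7,8,9}→6
  8 left: {1,3,4,5,6,7,8,9}→15  {2,3,4,5,6,7,8,9}→6
  placing 0:a first → 21 extensions
  placing 1:e first → 6 extensions
total linear extensions = 27

27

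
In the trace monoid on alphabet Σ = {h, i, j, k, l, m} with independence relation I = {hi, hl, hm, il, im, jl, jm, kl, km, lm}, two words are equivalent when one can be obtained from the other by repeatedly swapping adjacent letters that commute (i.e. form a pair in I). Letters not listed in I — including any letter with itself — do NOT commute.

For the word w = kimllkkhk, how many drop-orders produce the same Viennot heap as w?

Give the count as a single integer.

252

0(k) covers ∅
1(i) covers 0:k
2(m) covers ∅
3(l) covers ∅
4(l) covers 3:l
5(k) covers 1:i
6(k) covers 5:k
7(h) covers 6:k
8(k) covers 7:h
floor of heap: 0:k, 2:m, 3:l
completions by unplaced set U, small U first (add the entries for U minus each lowest piece of U):
  |U|=1: {2}:1  {4}:1  {8}:1
  |U|=2: {2,4}:2  {2,8}:2  {3,4}:1  {4,8}:2  {7,8}:1
  |U|=3: {2,3,4}:3  {2,4,8}:6  {2,7,8}:3  {3,4,8}:3  {4,7,8}:3  {6,7,8}:1
  |U|=4: {2,3,4,8}:12  {2,4,7,8}:12  {2,6,7,8}:4  {3,4,7,8}:6  {4,6,7,8}:4  {5,6,7,8}:1
  |U|=5: {1,5,6,7,8}:1  {2,3,4,7,8}:30  {2,4,6,7,8}:20  {2,5,6,7,8}:5  {3,4,6,7,8}:10  {4,5,6,7,8}:5
  |U|=6: {0,1,5,6,7,8}:1  {1,2,5,6,7,8}:6  {1,4,5,6,7,8}:6  {2,3,4,6,7,8}:60  {2,4,5,6,7,8}:30  {3,4,5,6,7,8}:15
  |U|=7: {0,1,2,5,6,7,8}:7  {0,1,4,5,6,7,8}:7  {1,2,4,5,6,7,8}:42  {1,3,4,5,6,7,8}:21  {2,3,4,5,6,7,8}:105
  start at 0(k): 168
  start at 2(m): 28
  start at 3(l): 56
sum over floor = 252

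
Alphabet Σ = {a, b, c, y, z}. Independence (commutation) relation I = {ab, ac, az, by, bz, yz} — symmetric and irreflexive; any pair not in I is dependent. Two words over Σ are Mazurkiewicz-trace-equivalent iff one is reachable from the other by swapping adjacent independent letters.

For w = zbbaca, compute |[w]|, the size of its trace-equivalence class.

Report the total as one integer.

45

#0=z has no predecessor
#1=b has no predecessor
#2=b depends on [1:b]
#3=a has no predecessor
#4=c depends on [0:z, 2:b]
#5=a depends on [3:a]
sources: [0:z, 1:b, 3:a]
N(rest) = Σ N(rest − s) over sources s of rest; N(one piece) = 1:
  size 1 → [4]=1  [5]=1
  size 2 → [0,4]=1  [2,4]=1  [3,5]=1  [4,5]=2
  size 3 → [0,2,4]=2  [0,4,5]=3  [1,2,4]=1  [2,4,5]=3  [3,4,5]=3
  size 4 → [0,1,2,4]=3  [0,2,4,5]=8  [0,3,4,5]=6  [1,2,4,5]=4  [2,3,4,5]=6
  first=0(z) contributes 10
  first=1(b) contributes 20
  first=3(a) contributes 15
|[w]| = 45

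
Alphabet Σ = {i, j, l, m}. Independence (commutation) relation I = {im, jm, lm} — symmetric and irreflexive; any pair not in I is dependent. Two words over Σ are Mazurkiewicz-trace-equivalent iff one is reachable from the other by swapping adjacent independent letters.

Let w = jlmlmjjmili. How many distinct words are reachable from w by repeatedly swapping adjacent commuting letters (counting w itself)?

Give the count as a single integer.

165

0(j) covers ∅
1(l) covers 0:j
2(m) covers ∅
3(l) covers 1:l
4(m) covers 2:m
5(j) covers 3:l
6(j) covers 5:j
7(m) covers 4:m
8(i) covers 6:j
9(l) covers 8:i
10(i) covers 9:l
floor of heap: 0:j, 2:m
completions by unplaced set U, small U first (add the entries for U minus each lowest piece of U):
  |U|=1: {7}:1  {10}:1
  |U|=2: {4,7}:1  {7,10}:2  {9,10}:1
  |U|=3: {2,4,7}:1  {4,7,10}:3  {7,9,10}:3  {8,9,10}:1
  |U|=4: {2,4,7,10}:4  {4,7,9,10}:6  {6,8,9,10}:1  {7,8,9,10}:4
  |U|=5: {2,4,7,9,10}:10  {4,7,8,9,10}:10  {5,6,8,9,10}:1  {6,7,8,9,10}:5
  |U|=6: {2,4,7,8,9,10}:20  {3,5,6,8,9,10}:1  {4,6,7,8,9,10}:15  {5,6,7,8,9,10}:6
  |U|=7: {1,3,5,6,8,9,10}:1  {2,4,6,7,8,9,10}:35  {3,5,6,7,8,9,10}:7  {4,5,6,7,8,9,10}:21
  |U|=8: {0,1,3,5,6,8,9,10}:1  {1,3,5,6,7,8,9,10}:8  {2,4,5,6,7,8,9,10}:56  {3,4,5,6,7,8,9,10}:28
  |U|=9: {0,1,3,5,6,7,8,9,10}:9  {1,3,4,5,6,7,8,9,10}:36  {2,3,4,5,6,7,8,9,10}:84
  start at 0(j): 120
  start at 2(m): 45
sum over floor = 165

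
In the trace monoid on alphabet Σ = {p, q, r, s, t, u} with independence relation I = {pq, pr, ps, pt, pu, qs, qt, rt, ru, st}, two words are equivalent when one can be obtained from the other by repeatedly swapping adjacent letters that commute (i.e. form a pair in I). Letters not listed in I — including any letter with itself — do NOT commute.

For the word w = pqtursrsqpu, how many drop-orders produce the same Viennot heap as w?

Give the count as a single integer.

550

#0=p has no predecessor
#1=q has no predecessor
#2=t has no predecessor
#3=u depends on [1:q, 2:t]
#4=r depends on [1:q]
#5=s depends on [3:u, 4:r]
#6=r depends on [5:s]
#7=s depends on [6:r]
#8=q depends on [6:r]
#9=p depends on [0:p]
#10=u depends on [7:s, 8:q]
sources: [0:p, 1:q, 2:t]
N(rest) = Σ N(rest − s) over sources s of rest; N(one piece) = 1:
  size 1 → [9]=1  [10]=1
  size 2 → [0,9]=1  [7,10]=1  [8,10]=1  [9,10]=2
  size 3 → [0,9,10]=3  [7,8,10]=2  [7,9,10]=3  [8,9,10]=3
  size 4 → [0,7,9,10]=6  [0,8,9,10]=6  [6,7,8,10]=2  [7,8,9,10]=8
  size 5 → [0,7,8,9,10]=20  [5,6,7,8,10]=2  [6,7,8,9,10]=10
  size 6 → [0,6,7,8,9,10]=30  [3,5,6,7,8,10]=2  [4,5,6,7,8,10]=2  [5,6,7,8,9,10]=12
  size 7 → [0,5,6,7,8,9,10]=42  [2,3,5,6,7,8,10]=2  [3,4,5,6,7,8,10]=4  [3,5,6,7,8,9,10]=14  [4,5,6,7,8,9,10]=14
  size 8 → [0,3,5,6,7,8,9,10]=56  [0,4,5,6,7,8,9,10]=56  [1,3,4,5,6,7,8,10]=4  [2,3,4,5,6,7,8,10]=6  [2,3,5,6,7,8,9,10]=16  [3,4,5,6,7,8,9,10]=32
  size 9 → [0,2,3,5,6,7,8,9,10]=72  [0,3,4,5,6,7,8,9,10]=144  [1,2,3,4,5,6,7,8,10]=10  [1,3,4,5,6,7,8,9,10]=36  [2,3,4,5,6,7,8,9,10]=54
  first=0(p) contributes 100
  first=1(q) contributes 270
  first=2(t) contributes 180
|[w]| = 550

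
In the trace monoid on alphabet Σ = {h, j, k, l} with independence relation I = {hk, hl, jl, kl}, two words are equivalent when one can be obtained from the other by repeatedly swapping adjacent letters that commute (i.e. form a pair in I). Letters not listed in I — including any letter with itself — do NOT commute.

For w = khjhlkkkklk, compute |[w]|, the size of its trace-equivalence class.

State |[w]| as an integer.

660

piece 0:k — minimal
piece 1:h — minimal
piece 2:j rests on {0:k, 1:h}
piece 3:h rests on {2:j}
piece 4:l — minimal
piece 5:k rests on {2:j}
piece 6:k rests on {5:k}
piece 7:k rests on {6:k}
piece 8:k rests on {7:k}
piece 9:l rests on {4:l}
piece 10:k rests on {8:k}
minimal pieces: {0:k, 1:h, 4:l}
ways to finish when only these pieces remain (= sum over removing one remaining piece with nothing left below it):
  1 left: {3}→1  {9}→1  {10}→1
  2 left: {3,9}→2  {3,10}→2  {4,9}→1  {8,10}→1  {9,10}→2
  3 left: {3,4,9}→3  {3,8,10}→3  {3,9,10}→6  {4,9,10}→3  {7,8,10}→1  {8,9,10}→3
  4 left: {3,4,9,10}→12  {3,7,8,10}→4  {3,8,9,10}→12  {4,8,9,10}→6  {6,7,8,10}→1  {7,8,9,10}→4
  5 left: {3,4,8,9,10}→30  {3,6,7,8,10}→5  {3,7,8,9,10}→20  {4,7,8,9,10}→10  {5,6,7,8,10}→1  {6,7,8,9,10}→5
  6 left: {3,4,7,8,9,10}→60  {3,5,6,7,8,10}→6  {3,6,7,8,9,10}→30  {4,6,7,8,9,10}→15  {5,6,7,8,9,10}→6
  7 left: {2,3,5,6,7,8,10}→6  {3,4,6,7,8,9,10}→105  {3,5,6,7,8,9,10}→42  {4,5,6,7,8,9,10}→21
  8 left: {0,2,3,5,6,7,8,10}→6  {1,2,3,5,6,7,8,10}→6  {2,3,5,6,7,8,9,10}→48  {3,4,5,6,7,8,9,10}→168
  9 left: {0,1,2,3,5,6,7,8,10}→12  {0,2,3,5,6,7,8,9,10}→54  {1,2,3,5,6,7,8,9,10}→54  {2,3,4,5,6,7,8,9,10}→216
  placing 0:k first → 270 extensions
  placing 1:h first → 270 extensions
  placing 4:l first → 120 extensions
total linear extensions = 660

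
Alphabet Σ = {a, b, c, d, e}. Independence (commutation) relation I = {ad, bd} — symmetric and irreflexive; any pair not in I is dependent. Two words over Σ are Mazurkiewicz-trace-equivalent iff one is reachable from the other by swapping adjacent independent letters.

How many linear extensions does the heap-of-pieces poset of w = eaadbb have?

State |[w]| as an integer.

5

0(e) covers ∅
1(a) covers 0:e
2(a) covers 1:a
3(d) covers 0:e
4(b) covers 2:a
5(b) covers 4:b
floor of heap: 0:e
completions by unplaced set U, small U first (add the entries for U minus each lowest piece of U):
  |U|=1: {3}:1  {5}:1
  |U|=2: {3,5}:2  {4,5}:1
  |U|=3: {2,4,5}:1  {3,4,5}:3
  |U|=4: {1,2,4,5}:1  {2,3,4,5}:4
  start at 0(e): 5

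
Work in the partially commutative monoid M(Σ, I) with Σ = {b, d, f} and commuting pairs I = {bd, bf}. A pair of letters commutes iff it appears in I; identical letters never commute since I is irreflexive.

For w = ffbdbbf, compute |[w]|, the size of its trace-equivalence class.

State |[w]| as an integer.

piece 0:f — minimal
piece 1:f rests on {0:f}
piece 2:b — minimal
piece 3:d rests on {1:f}
piece 4:b rests on {2:b}
piece 5:b rests on {4:b}
piece 6:f rests on {3:d}
minimal pieces: {0:f, 2:b}
ways to finish when only these pieces remain (= sum over removing one remaining piece with nothing left below it):
  1 left: {5}→1  {6}→1
  2 left: {3,6}→1  {4,5}→1  {5,6}→2
  3 left: {1,3,6}→1  {2,4,5}→1  {3,5,6}→3  {4,5,6}→3
  4 left: {0,1,3,6}→1  {1,3,5,6}→4  {2,4,5,6}→4  {3,4,5,6}→6
  5 left: {0,1,3,5,6}→5  {1,3,4,5,6}→10  {2,3,4,5,6}→10
  placing 0:f first → 20 extensions
  placing 2:b first → 15 extensions
total linear extensions = 35

35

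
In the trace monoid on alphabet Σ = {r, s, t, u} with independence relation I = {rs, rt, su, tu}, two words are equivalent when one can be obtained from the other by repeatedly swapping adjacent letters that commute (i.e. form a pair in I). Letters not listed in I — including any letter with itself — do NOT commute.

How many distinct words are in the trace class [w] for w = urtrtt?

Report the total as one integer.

20

0(u) covers ∅
1(r) covers 0:u
2(t) covers ∅
3(r) covers 1:r
4(t) covers 2:t
5(t) covers 4:t
floor of heap: 0:u, 2:t
completions by unplaced set U, small U first (add the entries for U minus each lowest piece of U):
  |U|=1: {3}:1  {5}:1
  |U|=2: {1,3}:1  {3,5}:2  {4,5}:1
  |U|=3: {0,1,3}:1  {1,3,5}:3  {2,4,5}:1  {3,4,5}:3
  |U|=4: {0,1,3,5}:4  {1,3,4,5}:6  {2,3,4,5}:4
  start at 0(u): 10
  start at 2(t): 10
sum over floor = 20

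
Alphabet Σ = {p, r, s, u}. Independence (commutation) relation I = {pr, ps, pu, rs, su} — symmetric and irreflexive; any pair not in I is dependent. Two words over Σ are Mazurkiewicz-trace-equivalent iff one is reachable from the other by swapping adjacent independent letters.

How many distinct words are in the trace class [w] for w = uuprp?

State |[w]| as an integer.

0(u) covers ∅
1(u) covers 0:u
2(p) covers ∅
3(r) covers 1:u
4(p) covers 2:p
floor of heap: 0:u, 2:p
completions by unplaced set U, small U first (add the entries for U minus each lowest piece of U):
  |U|=1: {3}:1  {4}:1
  |U|=2: {1,3}:1  {2,4}:1  {3,4}:2
  |U|=3: {0,1,3}:1  {1,3,4}:3  {2,3,4}:3
  start at 0(u): 6
  start at 2(p): 4
sum over floor = 10

10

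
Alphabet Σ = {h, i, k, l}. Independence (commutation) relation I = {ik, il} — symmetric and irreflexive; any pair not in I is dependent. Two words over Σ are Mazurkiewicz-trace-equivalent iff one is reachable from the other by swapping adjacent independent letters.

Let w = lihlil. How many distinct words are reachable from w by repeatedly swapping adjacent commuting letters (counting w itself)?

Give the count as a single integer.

0(l) covers ∅
1(i) covers ∅
2(h) covers 0:l, 1:i
3(l) covers 2:h
4(i) covers 2:h
5(l) covers 3:l
floor of heap: 0:l, 1:i
completions by unplaced set U, small U first (add the entries for U minus each lowest piece of U):
  |U|=1: {4}:1  {5}:1
  |U|=2: {3,5}:1  {4,5}:2
  |U|=3: {3,4,5}:3
  |U|=4: {2,3,4,5}:3
  start at 0(l): 3
  start at 1(i): 3
sum over floor = 6

6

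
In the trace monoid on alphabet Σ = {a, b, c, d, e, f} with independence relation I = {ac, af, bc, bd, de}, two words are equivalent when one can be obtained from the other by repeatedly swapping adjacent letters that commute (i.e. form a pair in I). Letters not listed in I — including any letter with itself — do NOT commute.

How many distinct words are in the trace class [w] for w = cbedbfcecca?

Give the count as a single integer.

piece 0:c — minimal
piece 1:b — minimal
piece 2:e rests on {0:c, 1:b}
piece 3:d rests on {0:c}
piece 4:b rests on {2:e}
piece 5:f rests on {3:d, 4:b}
piece 6:c rests on {5:f}
piece 7:e rests on {6:c}
piece 8:c rests on {7:e}
piece 9:c rests on {8:c}
piece 10:a rests on {7:e}
minimal pieces: {0:c, 1:b}
ways to finish when only these pieces remain (= sum over removing one remaining piece with nothing left below it):
  1 left: {9}→1  {10}→1
  2 left: {8,9}→1  {9,10}→2
  3 left: {8,9,10}→3
  4 left: {7,8,9,10}→3
  5 left: {6,7,8,9,10}→3
  6 left: {5,6,7,8,9,10}→3
  7 left: {3,5,6,7,8,9,10}→3  {4,5,6,7,8,9,10}→3
  8 left: {2,4,5,6,7,8,9,10}→3  {3,4,5,6,7,8,9,10}→6
  9 left: {1,2,4,5,6,7,8,9,10}→3  {2,3,4,5,6,7,8,9,10}→9
  placing 0:c first → 12 extensions
  placing 1:b first → 9 extensions
total linear extensions = 21

21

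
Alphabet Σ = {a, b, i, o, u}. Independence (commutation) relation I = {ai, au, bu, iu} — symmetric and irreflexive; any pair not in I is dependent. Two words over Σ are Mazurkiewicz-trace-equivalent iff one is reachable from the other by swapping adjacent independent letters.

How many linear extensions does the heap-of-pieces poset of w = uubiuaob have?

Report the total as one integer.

0(u) covers ∅
1(u) covers 0:u
2(b) covers ∅
3(i) covers 2:b
4(u) covers 1:u
5(a) covers 2:b
6(o) covers 3:i, 4:u, 5:a
7(b) covers 6:o
floor of heap: 0:u, 2:b
completions by unplaced set U, small U first (add the entries for U minus each lowest piece of U):
  |U|=1: {7}:1
  |U|=2: {6,7}:1
  |U|=3: {3,6,7}:1  {4,6,7}:1  {5,6,7}:1
  |U|=4: {1,4,6,7}:1  {3,4,6,7}:2  {3,5,6,7}:2  {4,5,6,7}:2
  |U|=5: {0,1,4,6,7}:1  {1,3,4,6,7}:3  {1,4,5,6,7}:3  {2,3,5,6,7}:2  {3,4,5,6,7}:6
  |U|=6: {0,1,3,4,6,7}:4  {0,1,4,5,6,7}:4  {1,3,4,5,6,7}:12  {2,3,4,5,6,7}:8
  start at 0(u): 20
  start at 2(b): 20
sum over floor = 40

40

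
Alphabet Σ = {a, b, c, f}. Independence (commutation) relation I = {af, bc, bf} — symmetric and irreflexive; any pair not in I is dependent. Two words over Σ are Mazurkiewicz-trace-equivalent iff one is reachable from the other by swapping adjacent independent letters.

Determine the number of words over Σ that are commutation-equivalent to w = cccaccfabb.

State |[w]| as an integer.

piece 0:c — minimal
piece 1:c rests on {0:c}
piece 2:c rests on {1:c}
piece 3:a rests on {2:c}
piece 4:c rests on {3:a}
piece 5:c rests on {4:c}
piece 6:f rests on {5:c}
piece 7:a rests on {5:c}
piece 8:b rests on {7:a}
piece 9:b rests on {8:b}
minimal pieces: {0:c}
ways to finish when only these pieces remain (= sum over removing one remaining piece with nothing left below it):
  1 left: {6}→1  {9}→1
  2 left: {6,9}→2  {8,9}→1
  3 left: {6,8,9}→3  {7,8,9}→1
  4 left: {6,7,8,9}→4
  5 left: {5,6,7,8,9}→4
  6 left: {4,5,6,7,8,9}→4
  7 left: {3,4,5,6,7,8,9}→4
  8 left: {2,3,4,5,6,7,8,9}→4
  placing 0:c first → 4 extensions

4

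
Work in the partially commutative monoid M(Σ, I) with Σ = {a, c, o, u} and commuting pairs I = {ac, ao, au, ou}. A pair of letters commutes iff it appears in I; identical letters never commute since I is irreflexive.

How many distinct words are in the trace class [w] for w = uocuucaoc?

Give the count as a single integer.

#0=u has no predecessor
#1=o has no predecessor
#2=c depends on [0:u, 1:o]
#3=u depends on [2:c]
#4=u depends on [3:u]
#5=c depends on [4:u]
#6=a has no predecessor
#7=o depends on [5:c]
#8=c depends on [7:o]
sources: [0:u, 1:o, 6:a]
N(rest) = Σ N(rest − s) over sources s of rest; N(one piece) = 1:
  size 1 → [6]=1  [8]=1
  size 2 → [6,8]=2  [7,8]=1
  size 3 → [5,7,8]=1  [6,7,8]=3
  size 4 → [4,5,7,8]=1  [5,6,7,8]=4
  size 5 → [3,4,5,7,8]=1  [4,5,6,7,8]=5
  size 6 → [2,3,4,5,7,8]=1  [3,4,5,6,7,8]=6
  size 7 → [0,2,3,4,5,7,8]=1  [1,2,3,4,5,7,8]=1  [2,3,4,5,6,7,8]=7
  first=0(u) contributes 8
  first=1(o) contributes 8
  first=6(a) contributes 2
|[w]| = 18

18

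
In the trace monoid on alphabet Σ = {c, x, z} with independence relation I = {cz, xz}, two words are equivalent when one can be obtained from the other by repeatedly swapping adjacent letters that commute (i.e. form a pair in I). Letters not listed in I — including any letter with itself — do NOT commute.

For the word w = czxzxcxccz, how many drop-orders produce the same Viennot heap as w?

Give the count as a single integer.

120

#0=c has no predecessor
#1=z has no predecessor
#2=x depends on [0:c]
#3=z depends on [1:z]
#4=x depends on [2:x]
#5=c depends on [4:x]
#6=x depends on [5:c]
#7=c depends on [6:x]
#8=c depends on [7:c]
#9=z depends on [3:z]
sources: [0:c, 1:z]
N(rest) = Σ N(rest − s) over sources s of rest; N(one piece) = 1:
  size 1 → [8]=1  [9]=1
  size 2 → [3,9]=1  [7,8]=1  [8,9]=2
  size 3 → [1,3,9]=1  [3,8,9]=3  [6,7,8]=1  [7,8,9]=3
  size 4 → [1,3,8,9]=4  [3,7,8,9]=6  [5,6,7,8]=1  [6,7,8,9]=4
  size 5 → [1,3,7,8,9]=10  [3,6,7,8,9]=10  [4,5,6,7,8]=1  [5,6,7,8,9]=5
  size 6 → [1,3,6,7,8,9]=20  [2,4,5,6,7,8]=1  [3,5,6,7,8,9]=15  [4,5,6,7,8,9]=6
  size 7 → [0,2,4,5,6,7,8]=1  [1,3,5,6,7,8,9]=35  [2,4,5,6,7,8,9]=7  [3,4,5,6,7,8,9]=21
  size 8 → [0,2,4,5,6,7,8,9]=8  [1,3,4,5,6,7,8,9]=56  [2,3,4,5,6,7,8,9]=28
  first=0(c) contributes 84
  first=1(z) contributes 36
|[w]| = 120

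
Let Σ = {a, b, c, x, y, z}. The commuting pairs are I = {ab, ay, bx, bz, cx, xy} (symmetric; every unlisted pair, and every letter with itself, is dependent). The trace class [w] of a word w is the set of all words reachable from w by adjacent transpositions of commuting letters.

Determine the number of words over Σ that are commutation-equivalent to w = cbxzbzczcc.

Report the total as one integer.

16

piece 0:c — minimal
piece 1:b rests on {0:c}
piece 2:x — minimal
piece 3:z rests on {0:c, 2:x}
piece 4:b rests on {1:b}
piece 5:z rests on {3:z}
piece 6:c rests on {4:b, 5:z}
piece 7:z rests on {6:c}
piece 8:c rests on {7:z}
piece 9:c rests on {8:c}
minimal pieces: {0:c, 2:x}
ways to finish when only these pieces remain (= sum over removing one remaining piece with nothing left below it):
  1 left: {9}→1
  2 left: {8,9}→1
  3 left: {7,8,9}→1
  4 left: {6,7,8,9}→1
  5 left: {4,6,7,8,9}→1  {5,6,7,8,9}→1
  6 left: {1,4,6,7,8,9}→1  {3,5,6,7,8,9}→1  {4,5,6,7,8,9}→2
  7 left: {1,4,5,6,7,8,9}→3  {2,3,5,6,7,8,9}→1  {3,4,5,6,7,8,9}→3
  8 left: {1,3,4,5,6,7,8,9}→6  {2,3,4,5,6,7,8,9}→4
  placing 0:c first → 10 extensions
  placing 2:x first → 6 extensions
total linear extensions = 16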